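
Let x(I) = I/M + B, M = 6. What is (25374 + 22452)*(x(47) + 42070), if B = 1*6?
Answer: 2012701413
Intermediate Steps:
B = 6
x(I) = 6 + I/6 (x(I) = I/6 + 6 = 6 + I/6)
(25374 + 22452)*(x(47) + 42070) = (25374 + 22452)*((6 + (⅙)*47) + 42070) = 47826*((6 + 47/6) + 42070) = 47826*(83/6 + 42070) = 47826*(252503/6) = 2012701413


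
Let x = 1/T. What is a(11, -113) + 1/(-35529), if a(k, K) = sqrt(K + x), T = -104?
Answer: -1/35529 + I*sqrt(305578)/52 ≈ -2.8146e-5 + 10.631*I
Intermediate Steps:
x = -1/104 (x = 1/(-104) = -1/104 ≈ -0.0096154)
a(k, K) = sqrt(-1/104 + K) (a(k, K) = sqrt(K - 1/104) = sqrt(-1/104 + K))
a(11, -113) + 1/(-35529) = sqrt(-26 + 2704*(-113))/52 + 1/(-35529) = sqrt(-26 - 305552)/52 - 1/35529 = sqrt(-305578)/52 - 1/35529 = (I*sqrt(305578))/52 - 1/35529 = I*sqrt(305578)/52 - 1/35529 = -1/35529 + I*sqrt(305578)/52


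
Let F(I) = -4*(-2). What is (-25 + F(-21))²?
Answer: 289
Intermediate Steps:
F(I) = 8
(-25 + F(-21))² = (-25 + 8)² = (-17)² = 289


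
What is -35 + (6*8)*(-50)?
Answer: -2435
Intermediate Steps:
-35 + (6*8)*(-50) = -35 + 48*(-50) = -35 - 2400 = -2435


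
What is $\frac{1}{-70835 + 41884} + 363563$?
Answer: $\frac{10525512412}{28951} \approx 3.6356 \cdot 10^{5}$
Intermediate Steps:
$\frac{1}{-70835 + 41884} + 363563 = \frac{1}{-28951} + 363563 = - \frac{1}{28951} + 363563 = \frac{10525512412}{28951}$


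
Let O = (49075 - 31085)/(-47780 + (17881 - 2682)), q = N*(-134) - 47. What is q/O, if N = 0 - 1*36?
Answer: -155639437/17990 ≈ -8651.4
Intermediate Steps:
N = -36 (N = 0 - 36 = -36)
q = 4777 (q = -36*(-134) - 47 = 4824 - 47 = 4777)
O = -17990/32581 (O = 17990/(-47780 + 15199) = 17990/(-32581) = 17990*(-1/32581) = -17990/32581 ≈ -0.55216)
q/O = 4777/(-17990/32581) = 4777*(-32581/17990) = -155639437/17990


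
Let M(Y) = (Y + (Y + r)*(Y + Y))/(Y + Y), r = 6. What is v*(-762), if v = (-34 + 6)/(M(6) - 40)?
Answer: -42672/55 ≈ -775.85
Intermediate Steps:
M(Y) = (Y + 2*Y*(6 + Y))/(2*Y) (M(Y) = (Y + (Y + 6)*(Y + Y))/(Y + Y) = (Y + (6 + Y)*(2*Y))/((2*Y)) = (Y + 2*Y*(6 + Y))*(1/(2*Y)) = (Y + 2*Y*(6 + Y))/(2*Y))
v = 56/55 (v = (-34 + 6)/((13/2 + 6) - 40) = -28/(25/2 - 40) = -28/(-55/2) = -28*(-2/55) = 56/55 ≈ 1.0182)
v*(-762) = (56/55)*(-762) = -42672/55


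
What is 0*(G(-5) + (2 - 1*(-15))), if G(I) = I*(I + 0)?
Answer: 0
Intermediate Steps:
G(I) = I² (G(I) = I*I = I²)
0*(G(-5) + (2 - 1*(-15))) = 0*((-5)² + (2 - 1*(-15))) = 0*(25 + (2 + 15)) = 0*(25 + 17) = 0*42 = 0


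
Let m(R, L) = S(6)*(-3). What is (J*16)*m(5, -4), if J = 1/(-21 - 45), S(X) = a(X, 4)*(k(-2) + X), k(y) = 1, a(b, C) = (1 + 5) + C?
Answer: 560/11 ≈ 50.909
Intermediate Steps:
a(b, C) = 6 + C
S(X) = 10 + 10*X (S(X) = (6 + 4)*(1 + X) = 10*(1 + X) = 10 + 10*X)
J = -1/66 (J = 1/(-66) = -1/66 ≈ -0.015152)
m(R, L) = -210 (m(R, L) = (10 + 10*6)*(-3) = (10 + 60)*(-3) = 70*(-3) = -210)
(J*16)*m(5, -4) = -1/66*16*(-210) = -8/33*(-210) = 560/11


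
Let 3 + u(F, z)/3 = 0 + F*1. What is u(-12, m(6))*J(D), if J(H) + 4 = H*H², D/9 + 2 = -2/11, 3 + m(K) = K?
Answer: 453735900/1331 ≈ 3.4090e+5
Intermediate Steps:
m(K) = -3 + K
u(F, z) = -9 + 3*F (u(F, z) = -9 + 3*(0 + F*1) = -9 + 3*(0 + F) = -9 + 3*F)
D = -216/11 (D = -18 + 9*(-2/11) = -18 - 18/11 = -216/11 ≈ -19.636)
J(H) = -4 + H³ (J(H) = -4 + H*H² = -4 + H³)
u(-12, m(6))*J(D) = (-9 + 3*(-12))*(-4 + (-216/11)³) = (-9 - 36)*(-4 - 10077696/1331) = -45*(-10083020/1331) = 453735900/1331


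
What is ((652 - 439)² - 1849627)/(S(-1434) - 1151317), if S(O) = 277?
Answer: 902129/575520 ≈ 1.5675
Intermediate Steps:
((652 - 439)² - 1849627)/(S(-1434) - 1151317) = ((652 - 439)² - 1849627)/(277 - 1151317) = (213² - 1849627)/(-1151040) = (45369 - 1849627)*(-1/1151040) = -1804258*(-1/1151040) = 902129/575520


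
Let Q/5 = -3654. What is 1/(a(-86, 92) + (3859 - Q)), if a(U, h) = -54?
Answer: 1/22075 ≈ 4.5300e-5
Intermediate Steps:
Q = -18270 (Q = 5*(-3654) = -18270)
1/(a(-86, 92) + (3859 - Q)) = 1/(-54 + (3859 - 1*(-18270))) = 1/(-54 + (3859 + 18270)) = 1/(-54 + 22129) = 1/22075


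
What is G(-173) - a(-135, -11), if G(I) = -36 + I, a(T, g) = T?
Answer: -74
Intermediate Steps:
G(-173) - a(-135, -11) = (-36 - 173) - 1*(-135) = -209 + 135 = -74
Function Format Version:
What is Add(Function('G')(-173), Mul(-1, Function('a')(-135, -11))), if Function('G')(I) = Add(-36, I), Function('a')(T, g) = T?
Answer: -74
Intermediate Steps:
Add(Function('G')(-173), Mul(-1, Function('a')(-135, -11))) = Add(Add(-36, -173), Mul(-1, -135)) = Add(-209, 135) = -74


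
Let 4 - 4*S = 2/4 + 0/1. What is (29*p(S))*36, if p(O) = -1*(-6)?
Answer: 6264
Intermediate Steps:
S = 7/8 (S = 1 - (2/4 + 0/1)/4 = 1 - (2*(¼) + 0*1)/4 = 1 - (½ + 0)/4 = 1 - ¼*½ = 1 - ⅛ = 7/8 ≈ 0.87500)
p(O) = 6
(29*p(S))*36 = (29*6)*36 = 174*36 = 6264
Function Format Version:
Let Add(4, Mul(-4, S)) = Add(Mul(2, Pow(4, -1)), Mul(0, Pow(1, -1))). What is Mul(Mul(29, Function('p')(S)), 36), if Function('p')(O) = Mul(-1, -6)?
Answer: 6264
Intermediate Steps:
S = Rational(7, 8) (S = Add(1, Mul(Rational(-1, 4), Add(Mul(2, Pow(4, -1)), Mul(0, Pow(1, -1))))) = Add(1, Mul(Rational(-1, 4), Add(Mul(2, Rational(1, 4)), Mul(0, 1)))) = Add(1, Mul(Rational(-1, 4), Add(Rational(1, 2), 0))) = Add(1, Mul(Rational(-1, 4), Rational(1, 2))) = Add(1, Rational(-1, 8)) = Rational(7, 8) ≈ 0.87500)
Function('p')(O) = 6
Mul(Mul(29, Function('p')(S)), 36) = Mul(Mul(29, 6), 36) = Mul(174, 36) = 6264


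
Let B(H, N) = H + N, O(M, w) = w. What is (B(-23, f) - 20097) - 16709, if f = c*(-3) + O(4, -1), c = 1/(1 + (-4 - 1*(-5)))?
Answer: -73663/2 ≈ -36832.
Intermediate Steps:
c = ½ (c = 1/(1 + (-4 + 5)) = 1/(1 + 1) = 1/2 = ½ ≈ 0.50000)
f = -5/2 (f = (½)*(-3) - 1 = -3/2 - 1 = -5/2 ≈ -2.5000)
(B(-23, f) - 20097) - 16709 = ((-23 - 5/2) - 20097) - 16709 = (-51/2 - 20097) - 16709 = -40245/2 - 16709 = -73663/2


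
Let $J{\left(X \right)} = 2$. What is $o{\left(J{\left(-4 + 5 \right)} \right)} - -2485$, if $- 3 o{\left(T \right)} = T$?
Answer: $\frac{7453}{3} \approx 2484.3$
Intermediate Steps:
$o{\left(T \right)} = - \frac{T}{3}$
$o{\left(J{\left(-4 + 5 \right)} \right)} - -2485 = \left(- \frac{1}{3}\right) 2 - -2485 = - \frac{2}{3} + 2485 = \frac{7453}{3}$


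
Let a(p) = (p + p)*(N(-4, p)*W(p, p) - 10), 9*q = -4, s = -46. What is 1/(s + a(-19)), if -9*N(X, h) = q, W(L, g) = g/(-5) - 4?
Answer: 405/135422 ≈ 0.0029907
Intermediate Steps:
q = -4/9 (q = (⅑)*(-4) = -4/9 ≈ -0.44444)
W(L, g) = -4 - g/5 (W(L, g) = g*(-⅕) - 4 = -g/5 - 4 = -4 - g/5)
N(X, h) = 4/81 (N(X, h) = -⅑*(-4/9) = 4/81)
a(p) = 2*p*(-826/81 - 4*p/405) (a(p) = (p + p)*(4*(-4 - p/5)/81 - 10) = (2*p)*((-16/81 - 4*p/405) - 10) = (2*p)*(-826/81 - 4*p/405) = 2*p*(-826/81 - 4*p/405))
1/(s + a(-19)) = 1/(-46 - 4/405*(-19)*(2065 + 2*(-19))) = 1/(-46 - 4/405*(-19)*(2065 - 38)) = 1/(-46 - 4/405*(-19)*2027) = 1/(-46 + 154052/405) = 1/(135422/405) = 405/135422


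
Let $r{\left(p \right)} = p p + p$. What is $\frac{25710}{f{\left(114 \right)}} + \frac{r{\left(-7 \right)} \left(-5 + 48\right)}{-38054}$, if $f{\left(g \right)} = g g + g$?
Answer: $\frac{15911528}{8314799} \approx 1.9136$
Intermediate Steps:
$r{\left(p \right)} = p + p^{2}$ ($r{\left(p \right)} = p^{2} + p = p + p^{2}$)
$f{\left(g \right)} = g + g^{2}$ ($f{\left(g \right)} = g^{2} + g = g + g^{2}$)
$\frac{25710}{f{\left(114 \right)}} + \frac{r{\left(-7 \right)} \left(-5 + 48\right)}{-38054} = \frac{25710}{114 \left(1 + 114\right)} + \frac{- 7 \left(1 - 7\right) \left(-5 + 48\right)}{-38054} = \frac{25710}{114 \cdot 115} + \left(-7\right) \left(-6\right) 43 \left(- \frac{1}{38054}\right) = \frac{25710}{13110} + 42 \cdot 43 \left(- \frac{1}{38054}\right) = 25710 \cdot \frac{1}{13110} + 1806 \left(- \frac{1}{38054}\right) = \frac{857}{437} - \frac{903}{19027} = \frac{15911528}{8314799}$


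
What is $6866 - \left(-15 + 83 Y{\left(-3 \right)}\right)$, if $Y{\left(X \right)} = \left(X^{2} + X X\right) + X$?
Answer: $5636$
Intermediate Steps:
$Y{\left(X \right)} = X + 2 X^{2}$ ($Y{\left(X \right)} = \left(X^{2} + X^{2}\right) + X = 2 X^{2} + X = X + 2 X^{2}$)
$6866 - \left(-15 + 83 Y{\left(-3 \right)}\right) = 6866 + \left(15 - 83 \left(- 3 \left(1 + 2 \left(-3\right)\right)\right)\right) = 6866 + \left(15 - 83 \left(- 3 \left(1 - 6\right)\right)\right) = 6866 + \left(15 - 83 \left(\left(-3\right) \left(-5\right)\right)\right) = 6866 + \left(15 - 1245\right) = 6866 - 1230 = 5636$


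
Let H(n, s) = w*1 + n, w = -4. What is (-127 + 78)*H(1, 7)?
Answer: 147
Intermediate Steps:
H(n, s) = -4 + n (H(n, s) = -4*1 + n = -4 + n)
(-127 + 78)*H(1, 7) = (-127 + 78)*(-4 + 1) = -49*(-3) = 147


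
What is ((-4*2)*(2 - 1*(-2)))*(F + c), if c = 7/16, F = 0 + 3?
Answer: -110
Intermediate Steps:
F = 3
c = 7/16 (c = 7*(1/16) = 7/16 ≈ 0.43750)
((-4*2)*(2 - 1*(-2)))*(F + c) = ((-4*2)*(2 - 1*(-2)))*(3 + 7/16) = -8*(2 + 2)*(55/16) = -8*4*(55/16) = -32*55/16 = -110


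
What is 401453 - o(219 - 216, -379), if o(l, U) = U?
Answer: 401832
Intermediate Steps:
401453 - o(219 - 216, -379) = 401453 - 1*(-379) = 401453 + 379 = 401832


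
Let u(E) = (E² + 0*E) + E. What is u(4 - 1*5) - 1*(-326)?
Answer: 326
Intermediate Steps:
u(E) = E + E² (u(E) = (E² + 0) + E = E² + E = E + E²)
u(4 - 1*5) - 1*(-326) = (4 - 1*5)*(1 + (4 - 1*5)) - 1*(-326) = (4 - 5)*(1 + (4 - 5)) + 326 = -(1 - 1) + 326 = -1*0 + 326 = 0 + 326 = 326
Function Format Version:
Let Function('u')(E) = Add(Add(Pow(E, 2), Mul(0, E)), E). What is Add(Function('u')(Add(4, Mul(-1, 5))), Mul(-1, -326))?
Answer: 326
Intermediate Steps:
Function('u')(E) = Add(E, Pow(E, 2)) (Function('u')(E) = Add(Add(Pow(E, 2), 0), E) = Add(Pow(E, 2), E) = Add(E, Pow(E, 2)))
Add(Function('u')(Add(4, Mul(-1, 5))), Mul(-1, -326)) = Add(Mul(Add(4, Mul(-1, 5)), Add(1, Add(4, Mul(-1, 5)))), Mul(-1, -326)) = Add(Mul(Add(4, -5), Add(1, Add(4, -5))), 326) = Add(Mul(-1, Add(1, -1)), 326) = Add(Mul(-1, 0), 326) = Add(0, 326) = 326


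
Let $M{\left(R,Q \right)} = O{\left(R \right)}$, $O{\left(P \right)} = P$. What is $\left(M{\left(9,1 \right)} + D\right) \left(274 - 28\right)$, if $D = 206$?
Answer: $52890$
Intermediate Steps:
$M{\left(R,Q \right)} = R$
$\left(M{\left(9,1 \right)} + D\right) \left(274 - 28\right) = \left(9 + 206\right) \left(274 - 28\right) = 215 \cdot 246 = 52890$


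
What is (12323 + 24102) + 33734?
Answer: 70159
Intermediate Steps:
(12323 + 24102) + 33734 = 36425 + 33734 = 70159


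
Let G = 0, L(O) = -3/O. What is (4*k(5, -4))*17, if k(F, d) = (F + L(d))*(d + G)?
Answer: -1564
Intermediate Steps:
k(F, d) = d*(F - 3/d) (k(F, d) = (F - 3/d)*(d + 0) = (F - 3/d)*d = d*(F - 3/d))
(4*k(5, -4))*17 = (4*(-3 + 5*(-4)))*17 = (4*(-3 - 20))*17 = (4*(-23))*17 = -92*17 = -1564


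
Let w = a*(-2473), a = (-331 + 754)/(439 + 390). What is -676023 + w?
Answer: -561469146/829 ≈ -6.7729e+5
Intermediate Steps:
a = 423/829 ≈ 0.51025
w = -1046079/829 (w = (423/829)*(-2473) = -1046079/829 ≈ -1261.9)
-676023 + w = -676023 - 1046079/829 = -561469146/829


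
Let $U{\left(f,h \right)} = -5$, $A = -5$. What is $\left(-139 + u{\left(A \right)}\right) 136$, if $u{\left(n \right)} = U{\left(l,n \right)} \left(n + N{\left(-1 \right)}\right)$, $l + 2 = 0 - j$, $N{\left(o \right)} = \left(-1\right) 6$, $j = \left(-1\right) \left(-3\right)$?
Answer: $-11424$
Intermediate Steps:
$j = 3$
$N{\left(o \right)} = -6$
$l = -5$ ($l = -2 + \left(0 - 3\right) = -2 - 3 = -5$)
$u{\left(n \right)} = 30 - 5 n$ ($u{\left(n \right)} = - 5 \left(n - 6\right) = - 5 \left(-6 + n\right) = 30 - 5 n$)
$\left(-139 + u{\left(A \right)}\right) 136 = \left(-139 + \left(30 - -25\right)\right) 136 = \left(-139 + \left(30 + 25\right)\right) 136 = \left(-139 + 55\right) 136 = \left(-84\right) 136 = -11424$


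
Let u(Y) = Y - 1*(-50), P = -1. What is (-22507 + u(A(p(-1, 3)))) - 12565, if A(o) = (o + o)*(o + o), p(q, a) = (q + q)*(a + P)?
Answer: -34958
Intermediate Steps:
p(q, a) = 2*q*(-1 + a) (p(q, a) = (q + q)*(a - 1) = (2*q)*(-1 + a) = 2*q*(-1 + a))
A(o) = 4*o² (A(o) = (2*o)*(2*o) = 4*o²)
u(Y) = 50 + Y (u(Y) = Y + 50 = 50 + Y)
(-22507 + u(A(p(-1, 3)))) - 12565 = (-22507 + (50 + 4*(2*(-1)*(-1 + 3))²)) - 12565 = (-22507 + (50 + 4*(2*(-1)*2)²)) - 12565 = (-22507 + (50 + 4*(-4)²)) - 12565 = (-22507 + (50 + 4*16)) - 12565 = (-22507 + (50 + 64)) - 12565 = (-22507 + 114) - 12565 = -22393 - 12565 = -34958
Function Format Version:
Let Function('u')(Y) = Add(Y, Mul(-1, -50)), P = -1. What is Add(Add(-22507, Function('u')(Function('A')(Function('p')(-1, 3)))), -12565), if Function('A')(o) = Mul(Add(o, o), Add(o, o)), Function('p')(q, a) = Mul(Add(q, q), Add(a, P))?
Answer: -34958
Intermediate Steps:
Function('p')(q, a) = Mul(2, q, Add(-1, a)) (Function('p')(q, a) = Mul(Add(q, q), Add(a, -1)) = Mul(Mul(2, q), Add(-1, a)) = Mul(2, q, Add(-1, a)))
Function('A')(o) = Mul(4, Pow(o, 2)) (Function('A')(o) = Mul(Mul(2, o), Mul(2, o)) = Mul(4, Pow(o, 2)))
Function('u')(Y) = Add(50, Y) (Function('u')(Y) = Add(Y, 50) = Add(50, Y))
Add(Add(-22507, Function('u')(Function('A')(Function('p')(-1, 3)))), -12565) = Add(Add(-22507, Add(50, Mul(4, Pow(Mul(2, -1, Add(-1, 3)), 2)))), -12565) = Add(Add(-22507, Add(50, Mul(4, Pow(Mul(2, -1, 2), 2)))), -12565) = Add(Add(-22507, Add(50, Mul(4, Pow(-4, 2)))), -12565) = Add(Add(-22507, Add(50, Mul(4, 16))), -12565) = Add(Add(-22507, Add(50, 64)), -12565) = Add(Add(-22507, 114), -12565) = Add(-22393, -12565) = -34958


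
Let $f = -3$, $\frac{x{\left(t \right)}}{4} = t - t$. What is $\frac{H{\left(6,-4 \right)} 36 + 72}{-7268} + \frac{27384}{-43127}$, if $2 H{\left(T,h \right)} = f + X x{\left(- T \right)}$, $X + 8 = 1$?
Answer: $- \frac{14271657}{22389074} \approx -0.63744$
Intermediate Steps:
$X = -7$ ($X = -8 + 1 = -7$)
$x{\left(t \right)} = 0$ ($x{\left(t \right)} = 4 \left(t - t\right) = 4 \cdot 0 = 0$)
$H{\left(T,h \right)} = - \frac{3}{2}$ ($H{\left(T,h \right)} = \frac{-3 - 0}{2} = \frac{-3 + 0}{2} = \frac{1}{2} \left(-3\right) = - \frac{3}{2}$)
$\frac{H{\left(6,-4 \right)} 36 + 72}{-7268} + \frac{27384}{-43127} = \frac{\left(- \frac{3}{2}\right) 36 + 72}{-7268} + \frac{27384}{-43127} = \left(-54 + 72\right) \left(- \frac{1}{7268}\right) + 27384 \left(- \frac{1}{43127}\right) = 18 \left(- \frac{1}{7268}\right) - \frac{3912}{6161} = - \frac{9}{3634} - \frac{3912}{6161} = - \frac{14271657}{22389074}$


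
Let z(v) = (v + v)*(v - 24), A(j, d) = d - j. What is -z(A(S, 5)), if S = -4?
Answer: 270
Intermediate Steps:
z(v) = 2*v*(-24 + v) (z(v) = (2*v)*(-24 + v) = 2*v*(-24 + v))
-z(A(S, 5)) = -2*(5 - 1*(-4))*(-24 + (5 - 1*(-4))) = -2*(5 + 4)*(-24 + (5 + 4)) = -2*9*(-24 + 9) = -2*9*(-15) = -1*(-270) = 270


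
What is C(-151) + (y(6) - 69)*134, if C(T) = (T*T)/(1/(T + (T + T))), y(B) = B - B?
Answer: -10338099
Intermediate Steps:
y(B) = 0
C(T) = 3*T³ (C(T) = T²/(1/(T + 2*T)) = T²/(1/(3*T)) = T²/((1/(3*T))) = T²*(3*T) = 3*T³)
C(-151) + (y(6) - 69)*134 = 3*(-151)³ + (0 - 69)*134 = 3*(-3442951) - 69*134 = -10328853 - 9246 = -10338099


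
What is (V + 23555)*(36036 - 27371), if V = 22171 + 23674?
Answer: 601351000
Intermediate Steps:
V = 45845
(V + 23555)*(36036 - 27371) = (45845 + 23555)*(36036 - 27371) = 69400*8665 = 601351000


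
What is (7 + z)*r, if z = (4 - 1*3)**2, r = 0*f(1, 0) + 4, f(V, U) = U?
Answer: 32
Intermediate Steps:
r = 4 (r = 0*0 + 4 = 0 + 4 = 4)
z = 1 (z = (4 - 3)**2 = 1**2 = 1)
(7 + z)*r = (7 + 1)*4 = 8*4 = 32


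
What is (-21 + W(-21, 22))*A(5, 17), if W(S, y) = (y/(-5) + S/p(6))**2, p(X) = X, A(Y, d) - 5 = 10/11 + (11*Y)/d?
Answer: 708111/1870 ≈ 378.67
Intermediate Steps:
A(Y, d) = 65/11 + 11*Y/d (A(Y, d) = 5 + (10/11 + (11*Y)/d) = 5 + (10*(1/11) + 11*Y/d) = 5 + (10/11 + 11*Y/d) = 65/11 + 11*Y/d)
W(S, y) = (-y/5 + S/6)**2 (W(S, y) = (y/(-5) + S/6)**2 = (y*(-1/5) + S*(1/6))**2 = (-y/5 + S/6)**2)
(-21 + W(-21, 22))*A(5, 17) = (-21 + (-6*22 + 5*(-21))**2/900)*(65/11 + 11*5/17) = (-21 + (-132 - 105)**2/900)*(65/11 + 11*5*(1/17)) = (-21 + (1/900)*(-237)**2)*(65/11 + 55/17) = (-21 + (1/900)*56169)*(1710/187) = (-21 + 6241/100)*(1710/187) = (4141/100)*(1710/187) = 708111/1870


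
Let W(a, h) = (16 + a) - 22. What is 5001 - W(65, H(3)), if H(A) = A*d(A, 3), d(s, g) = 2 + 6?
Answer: 4942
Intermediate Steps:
d(s, g) = 8
H(A) = 8*A (H(A) = A*8 = 8*A)
W(a, h) = -6 + a
5001 - W(65, H(3)) = 5001 - (-6 + 65) = 5001 - 1*59 = 5001 - 59 = 4942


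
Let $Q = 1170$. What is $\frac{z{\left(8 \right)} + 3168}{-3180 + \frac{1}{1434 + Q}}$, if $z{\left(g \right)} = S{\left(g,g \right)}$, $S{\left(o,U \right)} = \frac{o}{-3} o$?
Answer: $- \frac{8193920}{8280719} \approx -0.98952$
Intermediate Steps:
$S{\left(o,U \right)} = - \frac{o^{2}}{3}$ ($S{\left(o,U \right)} = o \left(- \frac{1}{3}\right) o = - \frac{o}{3} o = - \frac{o^{2}}{3}$)
$z{\left(g \right)} = - \frac{g^{2}}{3}$
$\frac{z{\left(8 \right)} + 3168}{-3180 + \frac{1}{1434 + Q}} = \frac{- \frac{8^{2}}{3} + 3168}{-3180 + \frac{1}{1434 + 1170}} = \frac{\left(- \frac{1}{3}\right) 64 + 3168}{-3180 + \frac{1}{2604}} = \frac{- \frac{64}{3} + 3168}{-3180 + \frac{1}{2604}} = \frac{9440}{3 \left(- \frac{8280719}{2604}\right)} = \frac{9440}{3} \left(- \frac{2604}{8280719}\right) = - \frac{8193920}{8280719}$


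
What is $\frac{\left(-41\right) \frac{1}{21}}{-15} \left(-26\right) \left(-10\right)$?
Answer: $\frac{2132}{63} \approx 33.841$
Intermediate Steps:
$\frac{\left(-41\right) \frac{1}{21}}{-15} \left(-26\right) \left(-10\right) = \left(-41\right) \frac{1}{21} \left(- \frac{1}{15}\right) \left(-26\right) \left(-10\right) = \left(- \frac{41}{21}\right) \left(- \frac{1}{15}\right) \left(-26\right) \left(-10\right) = \frac{41}{315} \left(-26\right) \left(-10\right) = \left(- \frac{1066}{315}\right) \left(-10\right) = \frac{2132}{63}$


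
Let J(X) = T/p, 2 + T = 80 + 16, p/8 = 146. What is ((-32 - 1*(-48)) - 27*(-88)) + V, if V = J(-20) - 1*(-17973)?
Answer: 11893207/584 ≈ 20365.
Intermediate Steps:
p = 1168 (p = 8*146 = 1168)
T = 94 (T = -2 + (80 + 16) = -2 + 96 = 94)
J(X) = 47/584 (J(X) = 94/1168 = 94*(1/1168) = 47/584)
V = 10496279/584 (V = 47/584 - 1*(-17973) = 47/584 + 17973 = 10496279/584 ≈ 17973.)
((-32 - 1*(-48)) - 27*(-88)) + V = ((-32 - 1*(-48)) - 27*(-88)) + 10496279/584 = ((-32 + 48) + 2376) + 10496279/584 = (16 + 2376) + 10496279/584 = 2392 + 10496279/584 = 11893207/584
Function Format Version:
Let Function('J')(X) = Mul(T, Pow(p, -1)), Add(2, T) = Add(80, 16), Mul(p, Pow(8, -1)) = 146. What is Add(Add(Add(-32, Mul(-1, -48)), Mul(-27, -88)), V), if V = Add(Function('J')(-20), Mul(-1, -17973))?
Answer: Rational(11893207, 584) ≈ 20365.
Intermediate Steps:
p = 1168 (p = Mul(8, 146) = 1168)
T = 94 (T = Add(-2, Add(80, 16)) = Add(-2, 96) = 94)
Function('J')(X) = Rational(47, 584) (Function('J')(X) = Mul(94, Pow(1168, -1)) = Mul(94, Rational(1, 1168)) = Rational(47, 584))
V = Rational(10496279, 584) (V = Add(Rational(47, 584), Mul(-1, -17973)) = Add(Rational(47, 584), 17973) = Rational(10496279, 584) ≈ 17973.)
Add(Add(Add(-32, Mul(-1, -48)), Mul(-27, -88)), V) = Add(Add(Add(-32, Mul(-1, -48)), Mul(-27, -88)), Rational(10496279, 584)) = Add(Add(Add(-32, 48), 2376), Rational(10496279, 584)) = Add(Add(16, 2376), Rational(10496279, 584)) = Add(2392, Rational(10496279, 584)) = Rational(11893207, 584)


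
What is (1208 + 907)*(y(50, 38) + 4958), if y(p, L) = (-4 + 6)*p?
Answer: 10697670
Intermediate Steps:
y(p, L) = 2*p
(1208 + 907)*(y(50, 38) + 4958) = (1208 + 907)*(2*50 + 4958) = 2115*(100 + 4958) = 2115*5058 = 10697670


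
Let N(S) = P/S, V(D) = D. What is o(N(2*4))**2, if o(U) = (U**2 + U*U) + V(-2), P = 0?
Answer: 4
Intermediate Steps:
N(S) = 0 (N(S) = 0/S = 0)
o(U) = -2 + 2*U**2 (o(U) = (U**2 + U*U) - 2 = (U**2 + U**2) - 2 = 2*U**2 - 2 = -2 + 2*U**2)
o(N(2*4))**2 = (-2 + 2*0**2)**2 = (-2 + 2*0)**2 = (-2 + 0)**2 = (-2)**2 = 4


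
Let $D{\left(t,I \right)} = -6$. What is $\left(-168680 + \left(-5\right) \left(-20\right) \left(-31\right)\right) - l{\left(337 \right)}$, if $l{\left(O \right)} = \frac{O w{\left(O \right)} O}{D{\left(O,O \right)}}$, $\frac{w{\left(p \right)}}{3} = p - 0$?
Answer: $\frac{37929193}{2} \approx 1.8965 \cdot 10^{7}$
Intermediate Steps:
$w{\left(p \right)} = 3 p$ ($w{\left(p \right)} = 3 \left(p - 0\right) = 3 \left(p + 0\right) = 3 p$)
$l{\left(O \right)} = - \frac{O^{3}}{2}$ ($l{\left(O \right)} = \frac{O 3 O O}{-6} = 3 O^{2} O \left(- \frac{1}{6}\right) = 3 O^{3} \left(- \frac{1}{6}\right) = - \frac{O^{3}}{2}$)
$\left(-168680 + \left(-5\right) \left(-20\right) \left(-31\right)\right) - l{\left(337 \right)} = \left(-168680 + \left(-5\right) \left(-20\right) \left(-31\right)\right) - - \frac{337^{3}}{2} = \left(-168680 + 100 \left(-31\right)\right) - \left(- \frac{1}{2}\right) 38272753 = \left(-168680 - 3100\right) - - \frac{38272753}{2} = -171780 + \frac{38272753}{2} = \frac{37929193}{2}$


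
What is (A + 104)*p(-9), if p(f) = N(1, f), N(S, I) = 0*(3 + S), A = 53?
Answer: 0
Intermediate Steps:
N(S, I) = 0
p(f) = 0
(A + 104)*p(-9) = (53 + 104)*0 = 157*0 = 0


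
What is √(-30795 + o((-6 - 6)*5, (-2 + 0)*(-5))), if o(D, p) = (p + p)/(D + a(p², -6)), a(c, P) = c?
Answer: 11*I*√1018/2 ≈ 175.48*I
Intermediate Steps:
o(D, p) = 2*p/(D + p²) (o(D, p) = (p + p)/(D + p²) = (2*p)/(D + p²) = 2*p/(D + p²))
√(-30795 + o((-6 - 6)*5, (-2 + 0)*(-5))) = √(-30795 + 2*((-2 + 0)*(-5))/((-6 - 6)*5 + ((-2 + 0)*(-5))²)) = √(-30795 + 2*(-2*(-5))/(-12*5 + (-2*(-5))²)) = √(-30795 + 2*10/(-60 + 10²)) = √(-30795 + 2*10/(-60 + 100)) = √(-30795 + 2*10/40) = √(-30795 + 2*10*(1/40)) = √(-30795 + ½) = √(-61589/2) = 11*I*√1018/2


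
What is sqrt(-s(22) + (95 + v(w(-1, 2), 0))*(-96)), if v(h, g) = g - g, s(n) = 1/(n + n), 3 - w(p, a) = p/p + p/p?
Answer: I*sqrt(4414091)/22 ≈ 95.499*I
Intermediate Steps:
w(p, a) = 1 (w(p, a) = 3 - (p/p + p/p) = 3 - (1 + 1) = 3 - 1*2 = 3 - 2 = 1)
s(n) = 1/(2*n)
v(h, g) = 0
sqrt(-s(22) + (95 + v(w(-1, 2), 0))*(-96)) = sqrt(-1/(2*22) + (95 + 0)*(-96)) = sqrt(-1/(2*22) + 95*(-96)) = sqrt(-1*1/44 - 9120) = sqrt(-1/44 - 9120) = sqrt(-401281/44) = I*sqrt(4414091)/22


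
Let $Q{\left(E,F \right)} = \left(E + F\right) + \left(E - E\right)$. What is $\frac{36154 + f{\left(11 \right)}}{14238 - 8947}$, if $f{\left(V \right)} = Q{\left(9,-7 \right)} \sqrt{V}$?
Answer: $\frac{36154}{5291} + \frac{2 \sqrt{11}}{5291} \approx 6.8344$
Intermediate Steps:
$Q{\left(E,F \right)} = E + F$ ($Q{\left(E,F \right)} = \left(E + F\right) + 0 = E + F$)
$f{\left(V \right)} = 2 \sqrt{V}$ ($f{\left(V \right)} = \left(9 - 7\right) \sqrt{V} = 2 \sqrt{V}$)
$\frac{36154 + f{\left(11 \right)}}{14238 - 8947} = \frac{36154 + 2 \sqrt{11}}{14238 - 8947} = \frac{36154 + 2 \sqrt{11}}{5291} = \left(36154 + 2 \sqrt{11}\right) \frac{1}{5291} = \frac{36154}{5291} + \frac{2 \sqrt{11}}{5291}$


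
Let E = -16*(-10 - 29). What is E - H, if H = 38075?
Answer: -37451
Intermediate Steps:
E = 624 (E = -16*(-39) = 624)
E - H = 624 - 1*38075 = 624 - 38075 = -37451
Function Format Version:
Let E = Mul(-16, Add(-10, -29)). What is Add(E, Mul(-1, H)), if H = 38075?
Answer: -37451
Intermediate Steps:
E = 624 (E = Mul(-16, -39) = 624)
Add(E, Mul(-1, H)) = Add(624, Mul(-1, 38075)) = Add(624, -38075) = -37451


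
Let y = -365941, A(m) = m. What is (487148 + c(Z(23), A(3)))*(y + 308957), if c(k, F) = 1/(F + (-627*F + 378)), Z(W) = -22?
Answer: -10409865597754/375 ≈ -2.7760e+10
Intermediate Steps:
c(k, F) = 1/(378 - 626*F) (c(k, F) = 1/(F + (378 - 627*F)) = 1/(378 - 626*F))
(487148 + c(Z(23), A(3)))*(y + 308957) = (487148 - 1/(-378 + 626*3))*(-365941 + 308957) = (487148 - 1/(-378 + 1878))*(-56984) = (487148 - 1/1500)*(-56984) = (730721999/1500)*(-56984) = -10409865597754/375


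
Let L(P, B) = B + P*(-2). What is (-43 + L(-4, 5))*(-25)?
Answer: 750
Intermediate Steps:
L(P, B) = B - 2*P
(-43 + L(-4, 5))*(-25) = (-43 + (5 - 2*(-4)))*(-25) = (-43 + (5 + 8))*(-25) = (-43 + 13)*(-25) = -30*(-25) = 750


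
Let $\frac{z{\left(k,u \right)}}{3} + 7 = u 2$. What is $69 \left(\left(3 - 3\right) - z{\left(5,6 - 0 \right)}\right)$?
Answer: $-1035$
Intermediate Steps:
$z{\left(k,u \right)} = -21 + 6 u$ ($z{\left(k,u \right)} = -21 + 3 u 2 = -21 + 3 \cdot 2 u = -21 + 6 u$)
$69 \left(\left(3 - 3\right) - z{\left(5,6 - 0 \right)}\right) = 69 \left(\left(3 - 3\right) - \left(-21 + 6 \left(6 - 0\right)\right)\right) = 69 \left(0 - \left(-21 + 6 \left(6 + 0\right)\right)\right) = 69 \left(0 - \left(-21 + 6 \cdot 6\right)\right) = 69 \left(0 - \left(-21 + 36\right)\right) = 69 \left(0 - 15\right) = 69 \left(-15\right) = -1035$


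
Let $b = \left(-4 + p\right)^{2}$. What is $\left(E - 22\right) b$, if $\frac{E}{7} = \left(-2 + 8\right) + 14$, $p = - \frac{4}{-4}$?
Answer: $1062$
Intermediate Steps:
$p = 1$ ($p = \left(-4\right) \left(- \frac{1}{4}\right) = 1$)
$E = 140$ ($E = 7 \left(\left(-2 + 8\right) + 14\right) = 7 \left(6 + 14\right) = 7 \cdot 20 = 140$)
$b = 9$ ($b = \left(-4 + 1\right)^{2} = \left(-3\right)^{2} = 9$)
$\left(E - 22\right) b = \left(140 - 22\right) 9 = 118 \cdot 9 = 1062$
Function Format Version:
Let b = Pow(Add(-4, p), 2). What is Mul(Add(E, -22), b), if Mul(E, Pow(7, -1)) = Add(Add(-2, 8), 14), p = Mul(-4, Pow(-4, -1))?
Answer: 1062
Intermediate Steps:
p = 1 (p = Mul(-4, Rational(-1, 4)) = 1)
E = 140 (E = Mul(7, Add(Add(-2, 8), 14)) = Mul(7, Add(6, 14)) = Mul(7, 20) = 140)
b = 9 (b = Pow(Add(-4, 1), 2) = Pow(-3, 2) = 9)
Mul(Add(E, -22), b) = Mul(Add(140, -22), 9) = Mul(118, 9) = 1062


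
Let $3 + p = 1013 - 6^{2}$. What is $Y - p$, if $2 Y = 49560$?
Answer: $23806$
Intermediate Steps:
$Y = 24780$ ($Y = \frac{1}{2} \cdot 49560 = 24780$)
$p = 974$ ($p = -3 + \left(1013 - 6^{2}\right) = -3 + \left(1013 - 36\right) = -3 + 977 = 974$)
$Y - p = 24780 - 974 = 23806$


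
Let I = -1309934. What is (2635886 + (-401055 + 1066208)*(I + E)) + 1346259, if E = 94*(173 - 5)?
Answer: -860798451581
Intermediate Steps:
E = 15792 (E = 94*168 = 15792)
(2635886 + (-401055 + 1066208)*(I + E)) + 1346259 = (2635886 + (-401055 + 1066208)*(-1309934 + 15792)) + 1346259 = (2635886 + 665153*(-1294142)) + 1346259 = (2635886 - 860802433726) + 1346259 = -860799797840 + 1346259 = -860798451581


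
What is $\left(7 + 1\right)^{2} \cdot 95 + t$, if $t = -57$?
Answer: $6023$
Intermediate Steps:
$\left(7 + 1\right)^{2} \cdot 95 + t = \left(7 + 1\right)^{2} \cdot 95 - 57 = 8^{2} \cdot 95 - 57 = 64 \cdot 95 - 57 = 6080 - 57 = 6023$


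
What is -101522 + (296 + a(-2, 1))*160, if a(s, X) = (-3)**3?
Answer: -58482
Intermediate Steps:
a(s, X) = -27
-101522 + (296 + a(-2, 1))*160 = -101522 + (296 - 27)*160 = -101522 + 269*160 = -101522 + 43040 = -58482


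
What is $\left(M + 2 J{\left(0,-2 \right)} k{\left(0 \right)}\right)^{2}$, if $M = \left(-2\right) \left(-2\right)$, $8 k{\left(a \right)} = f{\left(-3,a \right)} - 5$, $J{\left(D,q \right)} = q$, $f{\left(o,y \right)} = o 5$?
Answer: $196$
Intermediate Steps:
$f{\left(o,y \right)} = 5 o$
$k{\left(a \right)} = - \frac{5}{2}$ ($k{\left(a \right)} = \frac{5 \left(-3\right) - 5}{8} = \frac{-15 - 5}{8} = \frac{1}{8} \left(-20\right) = - \frac{5}{2}$)
$M = 4$
$\left(M + 2 J{\left(0,-2 \right)} k{\left(0 \right)}\right)^{2} = \left(4 + 2 \left(-2\right) \left(- \frac{5}{2}\right)\right)^{2} = \left(4 - -10\right)^{2} = \left(4 + 10\right)^{2} = 14^{2} = 196$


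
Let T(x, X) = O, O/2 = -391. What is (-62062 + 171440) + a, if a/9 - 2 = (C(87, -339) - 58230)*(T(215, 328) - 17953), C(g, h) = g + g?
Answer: 9789221836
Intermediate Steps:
C(g, h) = 2*g
O = -782 (O = 2*(-391) = -782)
T(x, X) = -782
a = 9789112458 (a = 18 + 9*((2*87 - 58230)*(-782 - 17953)) = 18 + 9*((174 - 58230)*(-18735)) = 18 + 9*(-58056*(-18735)) = 18 + 9*1087679160 = 18 + 9789112440 = 9789112458)
(-62062 + 171440) + a = (-62062 + 171440) + 9789112458 = 109378 + 9789112458 = 9789221836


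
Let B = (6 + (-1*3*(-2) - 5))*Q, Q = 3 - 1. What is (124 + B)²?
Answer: 19044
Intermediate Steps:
Q = 2
B = 14 (B = (6 + (-1*3*(-2) - 5))*2 = (6 + (-3*(-2) - 5))*2 = (6 + (6 - 5))*2 = (6 + 1)*2 = 7*2 = 14)
(124 + B)² = (124 + 14)² = 138² = 19044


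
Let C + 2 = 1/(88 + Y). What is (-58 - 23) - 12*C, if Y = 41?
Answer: -2455/43 ≈ -57.093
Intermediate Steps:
C = -257/129 (C = -2 + 1/(88 + 41) = -2 + 1/129 = -257/129 ≈ -1.9922)
(-58 - 23) - 12*C = (-58 - 23) - 12*(-257/129) = -81 + 1028/43 = -2455/43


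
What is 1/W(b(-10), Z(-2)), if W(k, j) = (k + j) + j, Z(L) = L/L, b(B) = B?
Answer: -⅛ ≈ -0.12500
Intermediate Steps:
Z(L) = 1
W(k, j) = k + 2*j (W(k, j) = (j + k) + j = k + 2*j)
1/W(b(-10), Z(-2)) = 1/(-10 + 2*1) = 1/(-10 + 2) = 1/(-8) = -⅛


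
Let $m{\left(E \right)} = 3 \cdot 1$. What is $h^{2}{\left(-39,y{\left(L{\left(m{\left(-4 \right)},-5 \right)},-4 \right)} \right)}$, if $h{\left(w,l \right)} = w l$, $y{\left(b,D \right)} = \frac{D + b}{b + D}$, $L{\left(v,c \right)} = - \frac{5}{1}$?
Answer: $1521$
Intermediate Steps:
$m{\left(E \right)} = 3$
$L{\left(v,c \right)} = -5$ ($L{\left(v,c \right)} = \left(-5\right) 1 = -5$)
$y{\left(b,D \right)} = 1$ ($y{\left(b,D \right)} = \frac{D + b}{D + b} = 1$)
$h{\left(w,l \right)} = l w$
$h^{2}{\left(-39,y{\left(L{\left(m{\left(-4 \right)},-5 \right)},-4 \right)} \right)} = \left(1 \left(-39\right)\right)^{2} = \left(-39\right)^{2} = 1521$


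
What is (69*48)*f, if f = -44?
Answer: -145728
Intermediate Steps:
(69*48)*f = (69*48)*(-44) = 3312*(-44) = -145728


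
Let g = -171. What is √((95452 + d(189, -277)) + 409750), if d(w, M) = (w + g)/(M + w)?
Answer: √244517669/22 ≈ 710.78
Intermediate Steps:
d(w, M) = (-171 + w)/(M + w) (d(w, M) = (w - 171)/(M + w) = (-171 + w)/(M + w))
√((95452 + d(189, -277)) + 409750) = √((95452 + (-171 + 189)/(-277 + 189)) + 409750) = √((95452 + 18/(-88)) + 409750) = √((95452 - 1/88*18) + 409750) = √((95452 - 9/44) + 409750) = √(4199879/44 + 409750) = √(22228879/44) = √244517669/22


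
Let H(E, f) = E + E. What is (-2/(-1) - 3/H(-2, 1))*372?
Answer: 1023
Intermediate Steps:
H(E, f) = 2*E
(-2/(-1) - 3/H(-2, 1))*372 = (-2/(-1) - 3/(2*(-2)))*372 = (-2*(-1) - 3/(-4))*372 = (2 - 3*(-1/4))*372 = (2 + 3/4)*372 = (11/4)*372 = 1023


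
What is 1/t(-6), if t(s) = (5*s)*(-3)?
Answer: 1/90 ≈ 0.011111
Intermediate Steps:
t(s) = -15*s
1/t(-6) = 1/(-15*(-6)) = 1/90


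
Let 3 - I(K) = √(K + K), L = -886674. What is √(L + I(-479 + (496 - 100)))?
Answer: √(-886671 - I*√166) ≈ 0.007 - 941.63*I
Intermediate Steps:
I(K) = 3 - √2*√K (I(K) = 3 - √(K + K) = 3 - √(2*K) = 3 - √2*√K)
√(L + I(-479 + (496 - 100))) = √(-886674 + (3 - √2*√(-479 + (496 - 100)))) = √(-886674 + (3 - √2*√(-479 + 396))) = √(-886674 + (3 - √2*√(-83))) = √(-886674 + (3 - √2*I*√83)) = √(-886674 + (3 - I*√166)) = √(-886671 - I*√166)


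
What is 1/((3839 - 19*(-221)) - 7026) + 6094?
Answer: 6167129/1012 ≈ 6094.0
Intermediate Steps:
1/((3839 - 19*(-221)) - 7026) + 6094 = 1/((3839 + 4199) - 7026) + 6094 = 1/(8038 - 7026) + 6094 = 1/1012 + 6094 = 6167129/1012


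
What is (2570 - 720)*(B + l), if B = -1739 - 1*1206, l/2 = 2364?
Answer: 3298550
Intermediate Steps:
l = 4728 (l = 2*2364 = 4728)
B = -2945 (B = -1739 - 1206 = -2945)
(2570 - 720)*(B + l) = (2570 - 720)*(-2945 + 4728) = 1850*1783 = 3298550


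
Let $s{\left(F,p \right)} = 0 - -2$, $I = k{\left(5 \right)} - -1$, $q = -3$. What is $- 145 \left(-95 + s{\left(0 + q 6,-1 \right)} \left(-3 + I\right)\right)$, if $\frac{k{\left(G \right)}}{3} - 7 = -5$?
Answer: $12615$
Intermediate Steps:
$k{\left(G \right)} = 6$ ($k{\left(G \right)} = 21 + 3 \left(-5\right) = 21 - 15 = 6$)
$I = 7$ ($I = 6 - -1 = 6 + 1 = 7$)
$s{\left(F,p \right)} = 2$ ($s{\left(F,p \right)} = 0 + 2 = 2$)
$- 145 \left(-95 + s{\left(0 + q 6,-1 \right)} \left(-3 + I\right)\right) = - 145 \left(-95 + 2 \left(-3 + 7\right)\right) = - 145 \left(-95 + 2 \cdot 4\right) = - 145 \left(-95 + 8\right) = \left(-145\right) \left(-87\right) = 12615$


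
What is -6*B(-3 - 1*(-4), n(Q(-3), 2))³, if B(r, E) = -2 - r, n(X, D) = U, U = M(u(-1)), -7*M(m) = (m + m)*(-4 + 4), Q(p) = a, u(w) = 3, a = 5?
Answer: 162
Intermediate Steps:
Q(p) = 5
M(m) = 0 (M(m) = -(m + m)*(-4 + 4)/7 = -2*m*0/7 = -⅐*0 = 0)
U = 0
n(X, D) = 0
-6*B(-3 - 1*(-4), n(Q(-3), 2))³ = -6*(-2 - (-3 - 1*(-4)))³ = -6*(-2 - (-3 + 4))³ = -6*(-2 - 1*1)³ = -6*(-2 - 1)³ = -6*(-3)³ = -6*(-27) = 162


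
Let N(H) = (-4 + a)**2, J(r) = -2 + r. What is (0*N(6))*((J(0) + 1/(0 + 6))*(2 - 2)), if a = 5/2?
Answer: 0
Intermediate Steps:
a = 5/2 (a = 5*(1/2) = 5/2 ≈ 2.5000)
N(H) = 9/4 (N(H) = (-4 + 5/2)**2 = (-3/2)**2 = 9/4)
(0*N(6))*((J(0) + 1/(0 + 6))*(2 - 2)) = (0*(9/4))*(((-2 + 0) + 1/(0 + 6))*(2 - 2)) = 0*((-2 + 1/6)*0) = 0*(-11/6*0) = 0*0 = 0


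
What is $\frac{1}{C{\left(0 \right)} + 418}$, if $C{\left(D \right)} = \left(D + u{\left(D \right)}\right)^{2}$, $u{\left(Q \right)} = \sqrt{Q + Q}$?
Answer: $\frac{1}{418} \approx 0.0023923$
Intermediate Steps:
$u{\left(Q \right)} = \sqrt{2} \sqrt{Q}$ ($u{\left(Q \right)} = \sqrt{2 Q} = \sqrt{2} \sqrt{Q}$)
$C{\left(D \right)} = \left(D + \sqrt{2} \sqrt{D}\right)^{2}$
$\frac{1}{C{\left(0 \right)} + 418} = \frac{1}{\left(0 + \sqrt{2} \sqrt{0}\right)^{2} + 418} = \frac{1}{\left(0 + \sqrt{2} \cdot 0\right)^{2} + 418} = \frac{1}{\left(0 + 0\right)^{2} + 418} = \frac{1}{0^{2} + 418} = \frac{1}{0 + 418} = \frac{1}{418}$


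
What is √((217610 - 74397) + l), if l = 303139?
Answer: 4*√27897 ≈ 668.10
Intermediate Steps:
√((217610 - 74397) + l) = √((217610 - 74397) + 303139) = √(143213 + 303139) = √446352 = 4*√27897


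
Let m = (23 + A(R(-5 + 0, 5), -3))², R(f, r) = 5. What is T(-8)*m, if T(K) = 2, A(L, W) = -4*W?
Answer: 2450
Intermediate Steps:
m = 1225 (m = (23 - 4*(-3))² = (23 + 12)² = 35² = 1225)
T(-8)*m = 2*1225 = 2450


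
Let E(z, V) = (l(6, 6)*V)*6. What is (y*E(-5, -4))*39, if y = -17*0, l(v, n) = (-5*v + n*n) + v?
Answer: 0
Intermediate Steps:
l(v, n) = n² - 4*v (l(v, n) = (-5*v + n²) + v = (n² - 5*v) + v = n² - 4*v)
y = 0
E(z, V) = 72*V (E(z, V) = ((6² - 4*6)*V)*6 = ((36 - 24)*V)*6 = (12*V)*6 = 72*V)
(y*E(-5, -4))*39 = (0*(72*(-4)))*39 = (0*(-288))*39 = 0*39 = 0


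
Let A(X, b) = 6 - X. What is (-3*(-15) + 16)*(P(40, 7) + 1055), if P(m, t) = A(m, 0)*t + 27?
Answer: 51484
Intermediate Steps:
P(m, t) = 27 + t*(6 - m) (P(m, t) = (6 - m)*t + 27 = t*(6 - m) + 27 = 27 + t*(6 - m))
(-3*(-15) + 16)*(P(40, 7) + 1055) = (-3*(-15) + 16)*((27 - 1*7*(-6 + 40)) + 1055) = (45 + 16)*((27 - 1*7*34) + 1055) = 61*((27 - 238) + 1055) = 61*(-211 + 1055) = 61*844 = 51484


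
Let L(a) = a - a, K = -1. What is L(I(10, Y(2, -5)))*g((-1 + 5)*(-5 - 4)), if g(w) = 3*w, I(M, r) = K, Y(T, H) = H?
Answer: 0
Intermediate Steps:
I(M, r) = -1
L(a) = 0
L(I(10, Y(2, -5)))*g((-1 + 5)*(-5 - 4)) = 0*(3*((-1 + 5)*(-5 - 4))) = 0*(3*(4*(-9))) = 0*(3*(-36)) = 0*(-108) = 0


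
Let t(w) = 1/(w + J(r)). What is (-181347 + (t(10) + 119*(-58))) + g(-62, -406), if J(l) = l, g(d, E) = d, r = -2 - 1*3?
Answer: -941554/5 ≈ -1.8831e+5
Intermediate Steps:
r = -5 (r = -2 - 3 = -5)
t(w) = 1/(-5 + w) (t(w) = 1/(w - 5) = 1/(-5 + w))
(-181347 + (t(10) + 119*(-58))) + g(-62, -406) = (-181347 + (1/(-5 + 10) + 119*(-58))) - 62 = (-181347 + (1/5 - 6902)) - 62 = (-181347 - 34509/5) - 62 = -941244/5 - 62 = -941554/5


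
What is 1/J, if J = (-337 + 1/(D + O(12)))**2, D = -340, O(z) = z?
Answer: 107584/12218428369 ≈ 8.8051e-6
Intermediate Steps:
J = 12218428369/107584 (J = (-337 + 1/(-340 + 12))**2 = (-337 + 1/(-328))**2 = (-337 - 1/328)**2 = (-110537/328)**2 = 12218428369/107584 ≈ 1.1357e+5)
1/J = 1/(12218428369/107584) = 107584/12218428369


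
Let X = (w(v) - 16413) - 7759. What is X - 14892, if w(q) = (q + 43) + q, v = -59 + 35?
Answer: -39069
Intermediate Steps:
v = -24
w(q) = 43 + 2*q (w(q) = (43 + q) + q = 43 + 2*q)
X = -24177 (X = ((43 + 2*(-24)) - 16413) - 7759 = ((43 - 48) - 16413) - 7759 = (-5 - 16413) - 7759 = -16418 - 7759 = -24177)
X - 14892 = -24177 - 14892 = -39069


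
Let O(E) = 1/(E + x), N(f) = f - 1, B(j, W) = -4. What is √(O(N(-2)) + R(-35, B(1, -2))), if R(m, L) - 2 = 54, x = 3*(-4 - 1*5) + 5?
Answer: √1399/5 ≈ 7.4806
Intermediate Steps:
x = -22 (x = 3*(-4 - 5) + 5 = 3*(-9) + 5 = -27 + 5 = -22)
N(f) = -1 + f
R(m, L) = 56 (R(m, L) = 2 + 54 = 56)
O(E) = 1/(-22 + E) (O(E) = 1/(E - 22) = 1/(-22 + E))
√(O(N(-2)) + R(-35, B(1, -2))) = √(1/(-22 + (-1 - 2)) + 56) = √(1/(-22 - 3) + 56) = √(1/(-25) + 56) = √(-1/25 + 56) = √(1399/25) = √1399/5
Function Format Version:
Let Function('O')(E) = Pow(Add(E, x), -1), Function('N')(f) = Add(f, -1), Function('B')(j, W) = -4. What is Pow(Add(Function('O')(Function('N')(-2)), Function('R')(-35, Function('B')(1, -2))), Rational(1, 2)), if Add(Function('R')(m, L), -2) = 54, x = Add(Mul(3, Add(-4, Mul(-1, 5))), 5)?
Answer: Mul(Rational(1, 5), Pow(1399, Rational(1, 2))) ≈ 7.4806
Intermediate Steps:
x = -22 (x = Add(Mul(3, Add(-4, -5)), 5) = Add(Mul(3, -9), 5) = Add(-27, 5) = -22)
Function('N')(f) = Add(-1, f)
Function('R')(m, L) = 56 (Function('R')(m, L) = Add(2, 54) = 56)
Function('O')(E) = Pow(Add(-22, E), -1) (Function('O')(E) = Pow(Add(E, -22), -1) = Pow(Add(-22, E), -1))
Pow(Add(Function('O')(Function('N')(-2)), Function('R')(-35, Function('B')(1, -2))), Rational(1, 2)) = Pow(Add(Pow(Add(-22, Add(-1, -2)), -1), 56), Rational(1, 2)) = Pow(Add(Pow(Add(-22, -3), -1), 56), Rational(1, 2)) = Pow(Add(Pow(-25, -1), 56), Rational(1, 2)) = Pow(Add(Rational(-1, 25), 56), Rational(1, 2)) = Pow(Rational(1399, 25), Rational(1, 2)) = Mul(Rational(1, 5), Pow(1399, Rational(1, 2)))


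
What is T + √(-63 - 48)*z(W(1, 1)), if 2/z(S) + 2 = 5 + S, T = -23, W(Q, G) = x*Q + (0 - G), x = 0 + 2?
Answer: -23 + I*√111/2 ≈ -23.0 + 5.2678*I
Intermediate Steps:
x = 2
W(Q, G) = -G + 2*Q (W(Q, G) = 2*Q + (0 - G) = 2*Q - G = -G + 2*Q)
z(S) = 2/(3 + S) (z(S) = 2/(-2 + (5 + S)) = 2/(3 + S))
T + √(-63 - 48)*z(W(1, 1)) = -23 + √(-63 - 48)*(2/(3 + (-1*1 + 2*1))) = -23 + √(-111)*(2/(3 + (-1 + 2))) = -23 + (I*√111)*(2/(3 + 1)) = -23 + (I*√111)*(2/4) = -23 + (I*√111)*(2*(¼)) = -23 + (I*√111)*(½) = -23 + I*√111/2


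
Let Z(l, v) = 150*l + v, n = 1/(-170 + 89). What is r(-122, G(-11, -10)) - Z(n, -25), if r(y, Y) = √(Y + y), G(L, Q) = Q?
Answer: 725/27 + 2*I*√33 ≈ 26.852 + 11.489*I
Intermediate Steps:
n = -1/81 (n = 1/(-81) = -1/81 ≈ -0.012346)
Z(l, v) = v + 150*l
r(-122, G(-11, -10)) - Z(n, -25) = √(-10 - 122) - (-25 + 150*(-1/81)) = √(-132) - (-25 - 50/27) = 2*I*√33 - 1*(-725/27) = 2*I*√33 + 725/27 = 725/27 + 2*I*√33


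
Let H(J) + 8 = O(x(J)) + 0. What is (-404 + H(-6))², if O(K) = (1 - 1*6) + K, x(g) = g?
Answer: 178929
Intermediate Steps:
O(K) = -5 + K (O(K) = (1 - 6) + K = -5 + K)
H(J) = -13 + J (H(J) = -8 + ((-5 + J) + 0) = -8 + (-5 + J) = -13 + J)
(-404 + H(-6))² = (-404 + (-13 - 6))² = (-404 - 19)² = (-423)² = 178929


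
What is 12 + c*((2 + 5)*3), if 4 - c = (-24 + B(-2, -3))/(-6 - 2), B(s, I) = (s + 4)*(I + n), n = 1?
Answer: 45/2 ≈ 22.500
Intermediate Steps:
B(s, I) = (1 + I)*(4 + s) (B(s, I) = (s + 4)*(I + 1) = (4 + s)*(1 + I) = (1 + I)*(4 + s))
c = 1/2 (c = 4 - (-24 + (4 - 2 + 4*(-3) - 3*(-2)))/(-6 - 2) = 4 - (-24 + (4 - 2 - 12 + 6))/(-8) = 4 - (-24 - 4)*(-1)/8 = 4 - (-28)*(-1)/8 = 4 - 1*7/2 = 4 - 7/2 = 1/2 ≈ 0.50000)
12 + c*((2 + 5)*3) = 12 + ((2 + 5)*3)/2 = 12 + (7*3)/2 = 12 + (1/2)*21 = 12 + 21/2 = 45/2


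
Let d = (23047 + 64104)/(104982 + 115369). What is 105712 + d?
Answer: 23293832063/220351 ≈ 1.0571e+5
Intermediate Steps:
d = 87151/220351 ≈ 0.39551
105712 + d = 105712 + 87151/220351 = 23293832063/220351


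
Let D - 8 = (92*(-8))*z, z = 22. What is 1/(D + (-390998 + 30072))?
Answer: -1/377110 ≈ -2.6517e-6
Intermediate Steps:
D = -16184 (D = 8 + (92*(-8))*22 = 8 - 736*22 = 8 - 16192 = -16184)
1/(D + (-390998 + 30072)) = 1/(-16184 + (-390998 + 30072)) = 1/(-16184 - 360926) = 1/(-377110) = -1/377110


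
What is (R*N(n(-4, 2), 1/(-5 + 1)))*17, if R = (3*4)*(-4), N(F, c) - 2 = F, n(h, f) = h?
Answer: 1632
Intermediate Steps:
N(F, c) = 2 + F
R = -48 (R = 12*(-4) = -48)
(R*N(n(-4, 2), 1/(-5 + 1)))*17 = -48*(2 - 4)*17 = -48*(-2)*17 = 96*17 = 1632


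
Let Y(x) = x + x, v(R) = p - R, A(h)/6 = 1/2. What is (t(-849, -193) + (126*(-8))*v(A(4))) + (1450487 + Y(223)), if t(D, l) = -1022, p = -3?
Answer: 1455959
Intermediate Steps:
A(h) = 3 (A(h) = 6/2 = 6*(½) = 3)
v(R) = -3 - R
Y(x) = 2*x
(t(-849, -193) + (126*(-8))*v(A(4))) + (1450487 + Y(223)) = (-1022 + (126*(-8))*(-3 - 1*3)) + (1450487 + 2*223) = (-1022 - 1008*(-3 - 3)) + (1450487 + 446) = (-1022 - 1008*(-6)) + 1450933 = (-1022 + 6048) + 1450933 = 5026 + 1450933 = 1455959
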